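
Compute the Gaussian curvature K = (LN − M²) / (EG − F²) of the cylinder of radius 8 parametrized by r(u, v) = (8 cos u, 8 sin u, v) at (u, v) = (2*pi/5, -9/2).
K = 0

Coefficients of the first fundamental form: E = 64, F = 0, G = 1.
Coefficients of the second fundamental form: L = -8, M = 0, N = 0.
Assemble K = (LN − M²)/(EG − F²) = 0. At (u, v) = (2*pi/5, -9/2): K = 0.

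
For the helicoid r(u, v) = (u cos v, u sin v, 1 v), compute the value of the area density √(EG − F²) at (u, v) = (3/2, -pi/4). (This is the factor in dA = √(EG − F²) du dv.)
√(EG − F²)|_{(3/2, -pi/4)} = sqrt(13)/2

E = 1, F = 0, G = u^2 + 1, so EG − F² = u^2 + 1. Taking the positive square root: √(EG − F²) = sqrt(u^2 + 1). At (u, v) = (3/2, -pi/4): sqrt(13)/2.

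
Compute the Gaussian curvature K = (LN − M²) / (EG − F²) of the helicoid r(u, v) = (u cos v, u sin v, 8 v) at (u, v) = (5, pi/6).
K = -64/7921

Coefficients of the first fundamental form: E = 1, F = 0, G = u^2 + 64.
Coefficients of the second fundamental form: L = 0, M = -8/sqrt(u^2 + 64), N = 0.
Assemble K = (LN − M²)/(EG − F²) = -64/(u^2 + 64)^2. At (u, v) = (5, pi/6): K = -64/7921.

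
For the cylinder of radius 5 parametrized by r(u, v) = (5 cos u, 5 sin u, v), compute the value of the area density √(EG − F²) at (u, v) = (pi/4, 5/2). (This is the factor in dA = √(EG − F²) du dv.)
√(EG − F²)|_{(pi/4, 5/2)} = 5

E = 25, F = 0, G = 1, so EG − F² = 25. Taking the positive square root: √(EG − F²) = 5. At (u, v) = (pi/4, 5/2): 5.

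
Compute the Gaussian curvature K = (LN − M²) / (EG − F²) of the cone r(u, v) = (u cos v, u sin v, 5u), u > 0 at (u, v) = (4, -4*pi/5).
K = 0

Coefficients of the first fundamental form: E = 26, F = 0, G = u^2.
Coefficients of the second fundamental form: L = 0, M = 0, N = 5*sqrt(26)*u^2/(26*Abs(u)).
Assemble K = (LN − M²)/(EG − F²) = 0. At (u, v) = (4, -4*pi/5): K = 0.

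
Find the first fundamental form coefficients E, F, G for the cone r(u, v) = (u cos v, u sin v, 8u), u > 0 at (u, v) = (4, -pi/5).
E = 65;  F = 0;  G = 16

Partials: r_u = (cos(v), sin(v), 8), r_v = (-u*sin(v), u*cos(v), 0). As functions of (u, v):
  E = r_u · r_u = 65,
  F = r_u · r_v = 0,
  G = r_v · r_v = u^2.
Evaluating at (u, v) = (4, -pi/5): E = 65, F = 0, G = 16.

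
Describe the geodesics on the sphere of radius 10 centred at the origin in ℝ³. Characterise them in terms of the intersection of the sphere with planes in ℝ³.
Geodesics on the sphere of radius 10 are great circles — circles of radius 10 obtained as the intersection of the sphere with planes through the origin (the centre of the sphere).

A curve α(t) of nonzero constant speed on the sphere of radius 10 is a geodesic iff its acceleration α̈ is everywhere normal to the surface, i.e. parallel to the radial vector α(t). Then d/dt(α × α̇) = α̇ × α̇ + α × α̈ = 0, so α × α̇ is a constant vector n ≠ 0 and α(t) · n = 0 for all t: α lies in the plane through the origin with normal n. The intersection of that plane with the sphere is a circle of radius 10 (a great circle). Conversely, a great circle traversed at constant speed has centripetal acceleration pointing at the origin, hence normal to the sphere, so every great circle is a geodesic.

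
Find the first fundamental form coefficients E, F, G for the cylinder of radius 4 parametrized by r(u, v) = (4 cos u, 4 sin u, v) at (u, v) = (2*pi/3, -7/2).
E = 16;  F = 0;  G = 1

Partials: r_u = (-4*sin(u), 4*cos(u), 0), r_v = (0, 0, 1). As functions of (u, v):
  E = r_u · r_u = 16,
  F = r_u · r_v = 0,
  G = r_v · r_v = 1.
Evaluating at (u, v) = (2*pi/3, -7/2): E = 16, F = 0, G = 1.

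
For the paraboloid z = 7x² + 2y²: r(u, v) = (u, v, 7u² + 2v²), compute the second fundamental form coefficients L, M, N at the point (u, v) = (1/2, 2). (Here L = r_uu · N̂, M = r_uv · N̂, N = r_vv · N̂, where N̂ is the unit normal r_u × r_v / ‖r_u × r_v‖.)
L = 7*sqrt(114)/57;  M = 0;  N = 2*sqrt(114)/57

Compute the unit normal N̂(u, v) = (-14*u/sqrt(196*u^2 + 16*v^2 + 1), -4*v/sqrt(196*u^2 + 16*v^2 + 1), 1/sqrt(196*u^2 + 16*v^2 + 1)), and the second partials r_uu, r_uv, r_vv. Take dot products:
  L(u, v) = r_uu · N̂ = 14/sqrt(196*u^2 + 16*v^2 + 1),
  M(u, v) = r_uv · N̂ = 0,
  N(u, v) = r_vv · N̂ = 4/sqrt(196*u^2 + 16*v^2 + 1).
Evaluating at (u, v) = (1/2, 2):
  L = 7*sqrt(114)/57, M = 0, N = 2*sqrt(114)/57.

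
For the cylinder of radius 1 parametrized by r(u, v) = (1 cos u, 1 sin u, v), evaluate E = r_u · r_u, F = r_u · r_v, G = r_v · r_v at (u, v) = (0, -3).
E = 1;  F = 0;  G = 1

Partials: r_u = (-sin(u), cos(u), 0), r_v = (0, 0, 1). As functions of (u, v):
  E = r_u · r_u = 1,
  F = r_u · r_v = 0,
  G = r_v · r_v = 1.
Evaluating at (u, v) = (0, -3): E = 1, F = 0, G = 1.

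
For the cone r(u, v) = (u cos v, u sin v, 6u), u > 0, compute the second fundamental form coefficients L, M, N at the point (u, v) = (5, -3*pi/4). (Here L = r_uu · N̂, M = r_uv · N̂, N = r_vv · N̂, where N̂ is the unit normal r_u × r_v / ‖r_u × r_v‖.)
L = 0;  M = 0;  N = 30*sqrt(37)/37

Compute the unit normal N̂(u, v) = (-6*sqrt(37)*u*cos(v)/(37*Abs(u)), -6*sqrt(37)*u*sin(v)/(37*Abs(u)), sqrt(37)*u/(37*Abs(u))), and the second partials r_uu, r_uv, r_vv. Take dot products:
  L(u, v) = r_uu · N̂ = 0,
  M(u, v) = r_uv · N̂ = 0,
  N(u, v) = r_vv · N̂ = 6*sqrt(37)*u^2/(37*Abs(u)).
Evaluating at (u, v) = (5, -3*pi/4):
  L = 0, M = 0, N = 30*sqrt(37)/37.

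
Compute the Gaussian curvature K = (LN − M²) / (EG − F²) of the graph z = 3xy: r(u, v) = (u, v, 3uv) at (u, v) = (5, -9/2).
K = -144/2666689

Coefficients of the first fundamental form: E = 9*v^2 + 1, F = 9*u*v, G = 9*u^2 + 1.
Coefficients of the second fundamental form: L = 0, M = 3/sqrt(9*u^2 + 9*v^2 + 1), N = 0.
Assemble K = (LN − M²)/(EG − F²) = -9/(81*u^4 + 162*u^2*v^2 + 18*u^2 + 81*v^4 + 18*v^2 + 1). At (u, v) = (5, -9/2): K = -144/2666689.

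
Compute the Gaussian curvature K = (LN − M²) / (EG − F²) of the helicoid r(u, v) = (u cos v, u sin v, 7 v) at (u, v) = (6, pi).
K = -49/7225

Coefficients of the first fundamental form: E = 1, F = 0, G = u^2 + 49.
Coefficients of the second fundamental form: L = 0, M = -7/sqrt(u^2 + 49), N = 0.
Assemble K = (LN − M²)/(EG − F²) = -49/(u^2 + 49)^2. At (u, v) = (6, pi): K = -49/7225.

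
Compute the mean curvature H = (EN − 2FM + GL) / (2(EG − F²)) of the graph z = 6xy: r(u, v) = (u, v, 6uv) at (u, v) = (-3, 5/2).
H = 81*sqrt(22)/3025

With E = 36*v^2 + 1, F = 36*u*v, G = 36*u^2 + 1, L = 0, M = 6/sqrt(36*u^2 + 36*v^2 + 1), N = 0, assemble
  H = (EN − 2FM + GL) / (2(EG − F²)) = -216*u*v/(36*u^2 + 36*v^2 + 1)^(3/2).
At (u, v) = (-3, 5/2): H = 81*sqrt(22)/3025.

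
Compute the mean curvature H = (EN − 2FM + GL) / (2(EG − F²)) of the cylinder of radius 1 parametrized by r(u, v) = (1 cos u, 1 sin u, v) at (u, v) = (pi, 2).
H = -1/2

With E = 1, F = 0, G = 1, L = -1, M = 0, N = 0, assemble
  H = (EN − 2FM + GL) / (2(EG − F²)) = -1/2.
At (u, v) = (pi, 2): H = -1/2.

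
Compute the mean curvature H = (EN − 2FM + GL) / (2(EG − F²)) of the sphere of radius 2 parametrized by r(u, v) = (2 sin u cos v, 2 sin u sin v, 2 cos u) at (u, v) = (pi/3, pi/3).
H = -1/2

With E = 4, F = 0, G = 4*sin(u)^2, L = -2*sin(u)/Abs(sin(u)), M = 0, N = -2*sin(u)^3/Abs(sin(u)), assemble
  H = (EN − 2FM + GL) / (2(EG − F²)) = -sin(u)/(2*Abs(sin(u))).
At (u, v) = (pi/3, pi/3): H = -1/2.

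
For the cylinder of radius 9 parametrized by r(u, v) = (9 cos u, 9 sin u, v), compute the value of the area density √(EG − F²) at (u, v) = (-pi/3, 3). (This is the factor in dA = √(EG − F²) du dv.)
√(EG − F²)|_{(-pi/3, 3)} = 9

E = 81, F = 0, G = 1, so EG − F² = 81. Taking the positive square root: √(EG − F²) = 9. At (u, v) = (-pi/3, 3): 9.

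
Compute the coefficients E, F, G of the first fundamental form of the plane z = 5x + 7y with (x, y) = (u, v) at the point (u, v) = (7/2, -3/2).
E = 26;  F = 35;  G = 50

Partials: r_u = (1, 0, 5), r_v = (0, 1, 7). As functions of (u, v):
  E = r_u · r_u = 26,
  F = r_u · r_v = 35,
  G = r_v · r_v = 50.
Evaluating at (u, v) = (7/2, -3/2): E = 26, F = 35, G = 50.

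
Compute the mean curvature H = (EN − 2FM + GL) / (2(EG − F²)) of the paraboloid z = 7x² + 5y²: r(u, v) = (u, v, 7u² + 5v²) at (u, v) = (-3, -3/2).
H = 10407*sqrt(1990)/3960100

With E = 196*u^2 + 1, F = 140*u*v, G = 100*v^2 + 1, L = 14/sqrt(196*u^2 + 100*v^2 + 1), M = 0, N = 10/sqrt(196*u^2 + 100*v^2 + 1), assemble
  H = (EN − 2FM + GL) / (2(EG − F²)) = 4*(245*u^2 + 175*v^2 + 3)/(196*u^2 + 100*v^2 + 1)^(3/2).
At (u, v) = (-3, -3/2): H = 10407*sqrt(1990)/3960100.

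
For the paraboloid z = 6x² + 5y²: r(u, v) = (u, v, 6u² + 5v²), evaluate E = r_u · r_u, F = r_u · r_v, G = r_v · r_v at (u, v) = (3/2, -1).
E = 325;  F = -180;  G = 101

Partials: r_u = (1, 0, 12*u), r_v = (0, 1, 10*v). As functions of (u, v):
  E = r_u · r_u = 144*u^2 + 1,
  F = r_u · r_v = 120*u*v,
  G = r_v · r_v = 100*v^2 + 1.
Evaluating at (u, v) = (3/2, -1): E = 325, F = -180, G = 101.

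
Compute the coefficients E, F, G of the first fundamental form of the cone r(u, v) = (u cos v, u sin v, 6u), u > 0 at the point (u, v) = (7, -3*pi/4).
E = 37;  F = 0;  G = 49

Partials: r_u = (cos(v), sin(v), 6), r_v = (-u*sin(v), u*cos(v), 0). As functions of (u, v):
  E = r_u · r_u = 37,
  F = r_u · r_v = 0,
  G = r_v · r_v = u^2.
Evaluating at (u, v) = (7, -3*pi/4): E = 37, F = 0, G = 49.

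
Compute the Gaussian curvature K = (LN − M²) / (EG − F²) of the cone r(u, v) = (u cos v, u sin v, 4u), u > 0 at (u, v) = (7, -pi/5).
K = 0

Coefficients of the first fundamental form: E = 17, F = 0, G = u^2.
Coefficients of the second fundamental form: L = 0, M = 0, N = 4*sqrt(17)*u^2/(17*Abs(u)).
Assemble K = (LN − M²)/(EG − F²) = 0. At (u, v) = (7, -pi/5): K = 0.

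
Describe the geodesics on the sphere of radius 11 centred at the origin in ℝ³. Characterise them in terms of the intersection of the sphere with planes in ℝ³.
Geodesics on the sphere of radius 11 are great circles — circles of radius 11 obtained as the intersection of the sphere with planes through the origin (the centre of the sphere).

A curve α(t) of nonzero constant speed on the sphere of radius 11 is a geodesic iff its acceleration α̈ is everywhere normal to the surface, i.e. parallel to the radial vector α(t). Then d/dt(α × α̇) = α̇ × α̇ + α × α̈ = 0, so α × α̇ is a constant vector n ≠ 0 and α(t) · n = 0 for all t: α lies in the plane through the origin with normal n. The intersection of that plane with the sphere is a circle of radius 11 (a great circle). Conversely, a great circle traversed at constant speed has centripetal acceleration pointing at the origin, hence normal to the sphere, so every great circle is a geodesic.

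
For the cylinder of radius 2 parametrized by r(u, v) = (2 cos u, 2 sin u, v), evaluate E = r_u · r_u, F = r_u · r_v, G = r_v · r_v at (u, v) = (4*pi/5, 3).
E = 4;  F = 0;  G = 1

Partials: r_u = (-2*sin(u), 2*cos(u), 0), r_v = (0, 0, 1). As functions of (u, v):
  E = r_u · r_u = 4,
  F = r_u · r_v = 0,
  G = r_v · r_v = 1.
Evaluating at (u, v) = (4*pi/5, 3): E = 4, F = 0, G = 1.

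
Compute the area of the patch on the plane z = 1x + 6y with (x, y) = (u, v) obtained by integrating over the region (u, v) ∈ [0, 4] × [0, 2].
Area = 8*sqrt(38)

Area = ∫∫ √(EG − F²) du dv with √(EG − F²) = sqrt(38). Integrating over [0, 4] × [0, 2] gives 8*sqrt(38).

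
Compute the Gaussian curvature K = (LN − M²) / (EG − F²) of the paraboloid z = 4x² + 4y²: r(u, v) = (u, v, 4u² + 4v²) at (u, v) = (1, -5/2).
K = 64/216225

Coefficients of the first fundamental form: E = 64*u^2 + 1, F = 64*u*v, G = 64*v^2 + 1.
Coefficients of the second fundamental form: L = 8/sqrt(64*u^2 + 64*v^2 + 1), M = 0, N = 8/sqrt(64*u^2 + 64*v^2 + 1).
Assemble K = (LN − M²)/(EG − F²) = 64/(4096*u^4 + 8192*u^2*v^2 + 128*u^2 + 4096*v^4 + 128*v^2 + 1). At (u, v) = (1, -5/2): K = 64/216225.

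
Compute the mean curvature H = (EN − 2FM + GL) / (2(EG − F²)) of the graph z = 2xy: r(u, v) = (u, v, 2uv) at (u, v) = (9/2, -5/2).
H = 90*sqrt(107)/11449

With E = 4*v^2 + 1, F = 4*u*v, G = 4*u^2 + 1, L = 0, M = 2/sqrt(4*u^2 + 4*v^2 + 1), N = 0, assemble
  H = (EN − 2FM + GL) / (2(EG − F²)) = -8*u*v/(4*u^2 + 4*v^2 + 1)^(3/2).
At (u, v) = (9/2, -5/2): H = 90*sqrt(107)/11449.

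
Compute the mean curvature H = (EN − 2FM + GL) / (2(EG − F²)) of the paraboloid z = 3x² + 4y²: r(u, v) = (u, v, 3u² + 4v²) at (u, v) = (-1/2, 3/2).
H = 475*sqrt(154)/23716

With E = 36*u^2 + 1, F = 48*u*v, G = 64*v^2 + 1, L = 6/sqrt(36*u^2 + 64*v^2 + 1), M = 0, N = 8/sqrt(36*u^2 + 64*v^2 + 1), assemble
  H = (EN − 2FM + GL) / (2(EG − F²)) = (144*u^2 + 192*v^2 + 7)/(36*u^2 + 64*v^2 + 1)^(3/2).
At (u, v) = (-1/2, 3/2): H = 475*sqrt(154)/23716.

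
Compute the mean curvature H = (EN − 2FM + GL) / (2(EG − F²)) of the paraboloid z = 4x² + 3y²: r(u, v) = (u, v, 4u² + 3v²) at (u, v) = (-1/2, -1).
H = 199*sqrt(53)/2809

With E = 64*u^2 + 1, F = 48*u*v, G = 36*v^2 + 1, L = 8/sqrt(64*u^2 + 36*v^2 + 1), M = 0, N = 6/sqrt(64*u^2 + 36*v^2 + 1), assemble
  H = (EN − 2FM + GL) / (2(EG − F²)) = (192*u^2 + 144*v^2 + 7)/(64*u^2 + 36*v^2 + 1)^(3/2).
At (u, v) = (-1/2, -1): H = 199*sqrt(53)/2809.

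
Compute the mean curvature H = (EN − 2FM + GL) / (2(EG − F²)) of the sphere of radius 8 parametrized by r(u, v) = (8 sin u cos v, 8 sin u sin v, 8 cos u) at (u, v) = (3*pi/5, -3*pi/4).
H = -1/8

With E = 64, F = 0, G = 64*sin(u)^2, L = -8*sin(u)/Abs(sin(u)), M = 0, N = -8*sin(u)^3/Abs(sin(u)), assemble
  H = (EN − 2FM + GL) / (2(EG − F²)) = -sin(u)/(8*Abs(sin(u))).
At (u, v) = (3*pi/5, -3*pi/4): H = -1/8.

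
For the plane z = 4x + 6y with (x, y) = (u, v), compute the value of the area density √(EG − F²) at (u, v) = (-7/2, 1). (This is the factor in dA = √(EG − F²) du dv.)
√(EG − F²)|_{(-7/2, 1)} = sqrt(53)

E = 17, F = 24, G = 37, so EG − F² = 53. Taking the positive square root: √(EG − F²) = sqrt(53). At (u, v) = (-7/2, 1): sqrt(53).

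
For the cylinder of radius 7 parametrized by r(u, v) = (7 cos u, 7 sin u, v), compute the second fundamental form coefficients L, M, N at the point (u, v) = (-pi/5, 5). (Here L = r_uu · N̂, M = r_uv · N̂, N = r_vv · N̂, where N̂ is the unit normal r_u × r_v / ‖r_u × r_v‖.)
L = -7;  M = 0;  N = 0

Compute the unit normal N̂(u, v) = (cos(u), sin(u), 0), and the second partials r_uu, r_uv, r_vv. Take dot products:
  L(u, v) = r_uu · N̂ = -7,
  M(u, v) = r_uv · N̂ = 0,
  N(u, v) = r_vv · N̂ = 0.
Evaluating at (u, v) = (-pi/5, 5):
  L = -7, M = 0, N = 0.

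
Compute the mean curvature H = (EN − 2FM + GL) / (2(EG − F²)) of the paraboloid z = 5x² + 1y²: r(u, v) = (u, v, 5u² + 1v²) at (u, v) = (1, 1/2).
H = 37*sqrt(102)/3468

With E = 100*u^2 + 1, F = 20*u*v, G = 4*v^2 + 1, L = 10/sqrt(100*u^2 + 4*v^2 + 1), M = 0, N = 2/sqrt(100*u^2 + 4*v^2 + 1), assemble
  H = (EN − 2FM + GL) / (2(EG − F²)) = 2*(50*u^2 + 10*v^2 + 3)/(100*u^2 + 4*v^2 + 1)^(3/2).
At (u, v) = (1, 1/2): H = 37*sqrt(102)/3468.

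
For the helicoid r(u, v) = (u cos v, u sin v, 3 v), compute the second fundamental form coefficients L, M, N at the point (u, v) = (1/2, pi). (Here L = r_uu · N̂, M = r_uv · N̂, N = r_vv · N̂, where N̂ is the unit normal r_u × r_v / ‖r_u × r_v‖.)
L = 0;  M = -6*sqrt(37)/37;  N = 0

Compute the unit normal N̂(u, v) = (3*sin(v)/sqrt(u^2 + 9), -3*cos(v)/sqrt(u^2 + 9), u/sqrt(u^2 + 9)), and the second partials r_uu, r_uv, r_vv. Take dot products:
  L(u, v) = r_uu · N̂ = 0,
  M(u, v) = r_uv · N̂ = -3/sqrt(u^2 + 9),
  N(u, v) = r_vv · N̂ = 0.
Evaluating at (u, v) = (1/2, pi):
  L = 0, M = -6*sqrt(37)/37, N = 0.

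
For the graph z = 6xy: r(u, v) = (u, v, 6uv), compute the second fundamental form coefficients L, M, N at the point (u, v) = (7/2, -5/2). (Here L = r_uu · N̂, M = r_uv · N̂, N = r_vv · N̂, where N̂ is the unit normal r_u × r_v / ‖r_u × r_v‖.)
L = 0;  M = 6*sqrt(667)/667;  N = 0

Compute the unit normal N̂(u, v) = (-6*v/sqrt(36*u^2 + 36*v^2 + 1), -6*u/sqrt(36*u^2 + 36*v^2 + 1), 1/sqrt(36*u^2 + 36*v^2 + 1)), and the second partials r_uu, r_uv, r_vv. Take dot products:
  L(u, v) = r_uu · N̂ = 0,
  M(u, v) = r_uv · N̂ = 6/sqrt(36*u^2 + 36*v^2 + 1),
  N(u, v) = r_vv · N̂ = 0.
Evaluating at (u, v) = (7/2, -5/2):
  L = 0, M = 6*sqrt(667)/667, N = 0.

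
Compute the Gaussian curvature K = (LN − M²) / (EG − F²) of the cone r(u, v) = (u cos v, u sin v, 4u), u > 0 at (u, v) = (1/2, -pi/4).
K = 0

Coefficients of the first fundamental form: E = 17, F = 0, G = u^2.
Coefficients of the second fundamental form: L = 0, M = 0, N = 4*sqrt(17)*u^2/(17*Abs(u)).
Assemble K = (LN − M²)/(EG − F²) = 0. At (u, v) = (1/2, -pi/4): K = 0.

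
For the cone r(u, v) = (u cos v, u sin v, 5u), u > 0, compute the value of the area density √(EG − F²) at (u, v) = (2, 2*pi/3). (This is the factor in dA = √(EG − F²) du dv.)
√(EG − F²)|_{(2, 2*pi/3)} = 2*sqrt(26)

E = 26, F = 0, G = u^2, so EG − F² = 26*u^2. Taking the positive square root: √(EG − F²) = sqrt(26)*Abs(u). At (u, v) = (2, 2*pi/3): 2*sqrt(26).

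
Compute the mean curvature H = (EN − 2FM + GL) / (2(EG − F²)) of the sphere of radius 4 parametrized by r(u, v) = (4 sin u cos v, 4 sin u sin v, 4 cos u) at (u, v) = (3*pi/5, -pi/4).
H = -1/4

With E = 16, F = 0, G = 16*sin(u)^2, L = -4*sin(u)/Abs(sin(u)), M = 0, N = -4*sin(u)^3/Abs(sin(u)), assemble
  H = (EN − 2FM + GL) / (2(EG − F²)) = -sin(u)/(4*Abs(sin(u))).
At (u, v) = (3*pi/5, -pi/4): H = -1/4.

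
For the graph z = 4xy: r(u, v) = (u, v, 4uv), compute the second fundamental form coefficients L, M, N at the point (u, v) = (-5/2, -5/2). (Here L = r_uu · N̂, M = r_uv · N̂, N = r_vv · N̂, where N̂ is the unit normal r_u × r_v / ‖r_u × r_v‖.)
L = 0;  M = 4*sqrt(201)/201;  N = 0

Compute the unit normal N̂(u, v) = (-4*v/sqrt(16*u^2 + 16*v^2 + 1), -4*u/sqrt(16*u^2 + 16*v^2 + 1), 1/sqrt(16*u^2 + 16*v^2 + 1)), and the second partials r_uu, r_uv, r_vv. Take dot products:
  L(u, v) = r_uu · N̂ = 0,
  M(u, v) = r_uv · N̂ = 4/sqrt(16*u^2 + 16*v^2 + 1),
  N(u, v) = r_vv · N̂ = 0.
Evaluating at (u, v) = (-5/2, -5/2):
  L = 0, M = 4*sqrt(201)/201, N = 0.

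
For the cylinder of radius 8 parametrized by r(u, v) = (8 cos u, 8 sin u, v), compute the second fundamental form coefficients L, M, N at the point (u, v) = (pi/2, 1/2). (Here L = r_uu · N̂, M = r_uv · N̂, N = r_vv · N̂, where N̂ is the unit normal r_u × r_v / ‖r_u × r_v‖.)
L = -8;  M = 0;  N = 0

Compute the unit normal N̂(u, v) = (cos(u), sin(u), 0), and the second partials r_uu, r_uv, r_vv. Take dot products:
  L(u, v) = r_uu · N̂ = -8,
  M(u, v) = r_uv · N̂ = 0,
  N(u, v) = r_vv · N̂ = 0.
Evaluating at (u, v) = (pi/2, 1/2):
  L = -8, M = 0, N = 0.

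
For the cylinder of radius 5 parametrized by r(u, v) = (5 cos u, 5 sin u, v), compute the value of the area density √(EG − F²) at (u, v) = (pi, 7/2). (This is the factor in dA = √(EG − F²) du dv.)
√(EG − F²)|_{(pi, 7/2)} = 5

E = 25, F = 0, G = 1, so EG − F² = 25. Taking the positive square root: √(EG − F²) = 5. At (u, v) = (pi, 7/2): 5.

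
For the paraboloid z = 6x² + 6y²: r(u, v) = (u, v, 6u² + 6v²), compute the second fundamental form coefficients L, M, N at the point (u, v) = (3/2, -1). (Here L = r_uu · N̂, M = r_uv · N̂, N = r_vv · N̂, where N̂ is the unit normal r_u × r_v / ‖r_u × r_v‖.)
L = 12*sqrt(469)/469;  M = 0;  N = 12*sqrt(469)/469

Compute the unit normal N̂(u, v) = (-12*u/sqrt(144*u^2 + 144*v^2 + 1), -12*v/sqrt(144*u^2 + 144*v^2 + 1), 1/sqrt(144*u^2 + 144*v^2 + 1)), and the second partials r_uu, r_uv, r_vv. Take dot products:
  L(u, v) = r_uu · N̂ = 12/sqrt(144*u^2 + 144*v^2 + 1),
  M(u, v) = r_uv · N̂ = 0,
  N(u, v) = r_vv · N̂ = 12/sqrt(144*u^2 + 144*v^2 + 1).
Evaluating at (u, v) = (3/2, -1):
  L = 12*sqrt(469)/469, M = 0, N = 12*sqrt(469)/469.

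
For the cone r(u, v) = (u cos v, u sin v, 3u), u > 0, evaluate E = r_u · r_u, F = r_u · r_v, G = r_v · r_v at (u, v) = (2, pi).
E = 10;  F = 0;  G = 4

Partials: r_u = (cos(v), sin(v), 3), r_v = (-u*sin(v), u*cos(v), 0). As functions of (u, v):
  E = r_u · r_u = 10,
  F = r_u · r_v = 0,
  G = r_v · r_v = u^2.
Evaluating at (u, v) = (2, pi): E = 10, F = 0, G = 4.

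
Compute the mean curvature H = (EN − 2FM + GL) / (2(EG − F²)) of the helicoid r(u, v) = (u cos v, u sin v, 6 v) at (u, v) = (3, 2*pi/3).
H = 0

With E = 1, F = 0, G = u^2 + 36, L = 0, M = -6/sqrt(u^2 + 36), N = 0, assemble
  H = (EN − 2FM + GL) / (2(EG − F²)) = 0.
At (u, v) = (3, 2*pi/3): H = 0.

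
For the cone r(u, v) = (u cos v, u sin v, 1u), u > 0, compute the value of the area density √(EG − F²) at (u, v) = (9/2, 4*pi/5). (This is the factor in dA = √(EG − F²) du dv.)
√(EG − F²)|_{(9/2, 4*pi/5)} = 9*sqrt(2)/2

E = 2, F = 0, G = u^2, so EG − F² = 2*u^2. Taking the positive square root: √(EG − F²) = sqrt(2)*Abs(u). At (u, v) = (9/2, 4*pi/5): 9*sqrt(2)/2.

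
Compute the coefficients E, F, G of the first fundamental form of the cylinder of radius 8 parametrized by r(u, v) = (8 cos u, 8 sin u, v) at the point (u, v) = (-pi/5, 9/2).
E = 64;  F = 0;  G = 1

Partials: r_u = (-8*sin(u), 8*cos(u), 0), r_v = (0, 0, 1). As functions of (u, v):
  E = r_u · r_u = 64,
  F = r_u · r_v = 0,
  G = r_v · r_v = 1.
Evaluating at (u, v) = (-pi/5, 9/2): E = 64, F = 0, G = 1.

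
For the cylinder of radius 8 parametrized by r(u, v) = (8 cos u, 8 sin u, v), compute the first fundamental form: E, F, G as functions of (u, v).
E = 64;  F = 0;  G = 1

Compute partials: r_u = (-8*sin(u), 8*cos(u), 0), r_v = (0, 0, 1). Then
  E = r_u · r_u = 64,
  F = r_u · r_v = 0,
  G = r_v · r_v = 1.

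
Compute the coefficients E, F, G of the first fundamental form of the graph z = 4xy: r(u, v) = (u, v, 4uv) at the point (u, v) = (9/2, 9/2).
E = 325;  F = 324;  G = 325

Partials: r_u = (1, 0, 4*v), r_v = (0, 1, 4*u). As functions of (u, v):
  E = r_u · r_u = 16*v^2 + 1,
  F = r_u · r_v = 16*u*v,
  G = r_v · r_v = 16*u^2 + 1.
Evaluating at (u, v) = (9/2, 9/2): E = 325, F = 324, G = 325.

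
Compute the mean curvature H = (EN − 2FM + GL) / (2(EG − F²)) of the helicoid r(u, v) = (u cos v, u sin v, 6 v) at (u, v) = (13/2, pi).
H = 0

With E = 1, F = 0, G = u^2 + 36, L = 0, M = -6/sqrt(u^2 + 36), N = 0, assemble
  H = (EN − 2FM + GL) / (2(EG − F²)) = 0.
At (u, v) = (13/2, pi): H = 0.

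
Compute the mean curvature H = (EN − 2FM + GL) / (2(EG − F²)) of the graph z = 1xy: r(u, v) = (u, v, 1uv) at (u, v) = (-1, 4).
H = sqrt(2)/27

With E = v^2 + 1, F = u*v, G = u^2 + 1, L = 0, M = 1/sqrt(u^2 + v^2 + 1), N = 0, assemble
  H = (EN − 2FM + GL) / (2(EG − F²)) = -u*v/(u^2 + v^2 + 1)^(3/2).
At (u, v) = (-1, 4): H = sqrt(2)/27.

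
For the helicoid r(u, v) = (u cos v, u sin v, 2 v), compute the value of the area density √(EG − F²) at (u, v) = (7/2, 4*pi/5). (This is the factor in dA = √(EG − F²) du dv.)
√(EG − F²)|_{(7/2, 4*pi/5)} = sqrt(65)/2

E = 1, F = 0, G = u^2 + 4, so EG − F² = u^2 + 4. Taking the positive square root: √(EG − F²) = sqrt(u^2 + 4). At (u, v) = (7/2, 4*pi/5): sqrt(65)/2.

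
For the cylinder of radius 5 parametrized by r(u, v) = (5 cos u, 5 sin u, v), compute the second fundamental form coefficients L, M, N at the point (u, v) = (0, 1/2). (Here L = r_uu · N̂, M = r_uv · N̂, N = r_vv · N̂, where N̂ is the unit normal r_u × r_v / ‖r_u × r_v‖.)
L = -5;  M = 0;  N = 0

Compute the unit normal N̂(u, v) = (cos(u), sin(u), 0), and the second partials r_uu, r_uv, r_vv. Take dot products:
  L(u, v) = r_uu · N̂ = -5,
  M(u, v) = r_uv · N̂ = 0,
  N(u, v) = r_vv · N̂ = 0.
Evaluating at (u, v) = (0, 1/2):
  L = -5, M = 0, N = 0.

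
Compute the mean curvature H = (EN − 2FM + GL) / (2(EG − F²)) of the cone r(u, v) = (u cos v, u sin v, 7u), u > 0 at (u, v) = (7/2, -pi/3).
H = sqrt(2)/10

With E = 50, F = 0, G = u^2, L = 0, M = 0, N = 7*sqrt(2)*u^2/(10*Abs(u)), assemble
  H = (EN − 2FM + GL) / (2(EG − F²)) = 7*sqrt(2)/(20*Abs(u)).
At (u, v) = (7/2, -pi/3): H = sqrt(2)/10.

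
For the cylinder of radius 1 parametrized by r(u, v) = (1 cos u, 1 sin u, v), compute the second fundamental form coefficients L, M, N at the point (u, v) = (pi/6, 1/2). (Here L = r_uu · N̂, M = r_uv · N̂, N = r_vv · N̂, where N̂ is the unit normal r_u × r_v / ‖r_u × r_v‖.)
L = -1;  M = 0;  N = 0

Compute the unit normal N̂(u, v) = (cos(u), sin(u), 0), and the second partials r_uu, r_uv, r_vv. Take dot products:
  L(u, v) = r_uu · N̂ = -1,
  M(u, v) = r_uv · N̂ = 0,
  N(u, v) = r_vv · N̂ = 0.
Evaluating at (u, v) = (pi/6, 1/2):
  L = -1, M = 0, N = 0.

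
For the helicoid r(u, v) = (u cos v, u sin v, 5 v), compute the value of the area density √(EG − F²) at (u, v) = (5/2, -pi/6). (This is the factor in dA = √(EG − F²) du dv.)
√(EG − F²)|_{(5/2, -pi/6)} = 5*sqrt(5)/2

E = 1, F = 0, G = u^2 + 25, so EG − F² = u^2 + 25. Taking the positive square root: √(EG − F²) = sqrt(u^2 + 25). At (u, v) = (5/2, -pi/6): 5*sqrt(5)/2.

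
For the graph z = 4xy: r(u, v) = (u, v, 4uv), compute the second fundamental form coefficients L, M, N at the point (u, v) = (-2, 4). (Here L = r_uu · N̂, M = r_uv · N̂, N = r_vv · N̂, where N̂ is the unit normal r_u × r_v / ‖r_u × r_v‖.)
L = 0;  M = 4*sqrt(321)/321;  N = 0

Compute the unit normal N̂(u, v) = (-4*v/sqrt(16*u^2 + 16*v^2 + 1), -4*u/sqrt(16*u^2 + 16*v^2 + 1), 1/sqrt(16*u^2 + 16*v^2 + 1)), and the second partials r_uu, r_uv, r_vv. Take dot products:
  L(u, v) = r_uu · N̂ = 0,
  M(u, v) = r_uv · N̂ = 4/sqrt(16*u^2 + 16*v^2 + 1),
  N(u, v) = r_vv · N̂ = 0.
Evaluating at (u, v) = (-2, 4):
  L = 0, M = 4*sqrt(321)/321, N = 0.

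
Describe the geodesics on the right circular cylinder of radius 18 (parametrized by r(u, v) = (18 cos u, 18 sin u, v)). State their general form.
The cylinder is flat (K = 0) and locally isometric to the plane via the development (u, v) ↦ (18 u, v). Geodesics are the pre-images of straight lines: circles (v constant), vertical lines (u constant), and helices (v = c · u + d) for constants c, d.

A right cylinder has E = 18², F = 0, G = 1, so EG − F² = 18², and L = −18, M = N = 0, giving K = (LN − M²)/(EG − F²) = 0 everywhere. A flat surface is locally isometric to the Euclidean plane via the map (u, v) ↦ (18 u, v). Straight lines in the (x̃, ỹ) plane pull back to: (a) horizontal circles (v = const), (b) vertical generators (u = const), and (c) helices (18 u tan θ = v, i.e. v = c · u + d).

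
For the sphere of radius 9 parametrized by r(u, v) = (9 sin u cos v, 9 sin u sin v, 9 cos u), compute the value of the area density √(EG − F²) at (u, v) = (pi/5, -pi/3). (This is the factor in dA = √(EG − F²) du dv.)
√(EG − F²)|_{(pi/5, -pi/3)} = 81*sqrt(10 - 2*sqrt(5))/4

E = 81, F = 0, G = 81*sin(u)^2, so EG − F² = 6561*sin(u)^2. Taking the positive square root: √(EG − F²) = 81*Abs(sin(u)). At (u, v) = (pi/5, -pi/3): 81*sqrt(10 - 2*sqrt(5))/4.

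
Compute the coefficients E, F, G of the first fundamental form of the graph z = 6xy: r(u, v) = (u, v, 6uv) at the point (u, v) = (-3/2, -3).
E = 325;  F = 162;  G = 82

Partials: r_u = (1, 0, 6*v), r_v = (0, 1, 6*u). As functions of (u, v):
  E = r_u · r_u = 36*v^2 + 1,
  F = r_u · r_v = 36*u*v,
  G = r_v · r_v = 36*u^2 + 1.
Evaluating at (u, v) = (-3/2, -3): E = 325, F = 162, G = 82.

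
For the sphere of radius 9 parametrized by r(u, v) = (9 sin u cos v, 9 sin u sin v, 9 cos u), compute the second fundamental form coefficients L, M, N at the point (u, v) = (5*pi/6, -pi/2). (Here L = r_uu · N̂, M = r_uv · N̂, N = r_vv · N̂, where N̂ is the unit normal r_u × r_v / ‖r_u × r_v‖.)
L = -9;  M = 0;  N = -9/4

Compute the unit normal N̂(u, v) = (sin(u)^2*cos(v)/Abs(sin(u)), sin(u)^2*sin(v)/Abs(sin(u)), sin(2*u)/(2*Abs(sin(u)))), and the second partials r_uu, r_uv, r_vv. Take dot products:
  L(u, v) = r_uu · N̂ = -9*sin(u)/Abs(sin(u)),
  M(u, v) = r_uv · N̂ = 0,
  N(u, v) = r_vv · N̂ = -9*sin(u)^3/Abs(sin(u)).
Evaluating at (u, v) = (5*pi/6, -pi/2):
  L = -9, M = 0, N = -9/4.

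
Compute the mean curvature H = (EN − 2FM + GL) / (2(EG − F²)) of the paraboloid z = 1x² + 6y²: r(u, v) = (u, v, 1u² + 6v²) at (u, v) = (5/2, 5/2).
H = 1057*sqrt(926)/857476

With E = 4*u^2 + 1, F = 24*u*v, G = 144*v^2 + 1, L = 2/sqrt(4*u^2 + 144*v^2 + 1), M = 0, N = 12/sqrt(4*u^2 + 144*v^2 + 1), assemble
  H = (EN − 2FM + GL) / (2(EG − F²)) = (24*u^2 + 144*v^2 + 7)/(4*u^2 + 144*v^2 + 1)^(3/2).
At (u, v) = (5/2, 5/2): H = 1057*sqrt(926)/857476.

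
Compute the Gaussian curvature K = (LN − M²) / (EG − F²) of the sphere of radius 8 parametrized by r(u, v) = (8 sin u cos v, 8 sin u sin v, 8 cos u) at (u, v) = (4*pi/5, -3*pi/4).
K = 1/64

Coefficients of the first fundamental form: E = 64, F = 0, G = 64*sin(u)^2.
Coefficients of the second fundamental form: L = -8*sin(u)/Abs(sin(u)), M = 0, N = -8*sin(u)^3/Abs(sin(u)).
Assemble K = (LN − M²)/(EG − F²) = 1/64. At (u, v) = (4*pi/5, -3*pi/4): K = 1/64.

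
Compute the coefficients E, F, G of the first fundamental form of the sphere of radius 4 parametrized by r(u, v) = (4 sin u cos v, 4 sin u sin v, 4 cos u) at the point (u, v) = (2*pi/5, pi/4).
E = 16;  F = 0;  G = 2*sqrt(5) + 10

Partials: r_u = (4*cos(u)*cos(v), 4*sin(v)*cos(u), -4*sin(u)), r_v = (-4*sin(u)*sin(v), 4*sin(u)*cos(v), 0). As functions of (u, v):
  E = r_u · r_u = 16,
  F = r_u · r_v = 0,
  G = r_v · r_v = 16*sin(u)^2.
Evaluating at (u, v) = (2*pi/5, pi/4): E = 16, F = 0, G = 2*sqrt(5) + 10.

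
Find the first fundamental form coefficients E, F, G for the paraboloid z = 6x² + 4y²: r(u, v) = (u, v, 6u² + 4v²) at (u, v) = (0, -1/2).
E = 1;  F = 0;  G = 17

Partials: r_u = (1, 0, 12*u), r_v = (0, 1, 8*v). As functions of (u, v):
  E = r_u · r_u = 144*u^2 + 1,
  F = r_u · r_v = 96*u*v,
  G = r_v · r_v = 64*v^2 + 1.
Evaluating at (u, v) = (0, -1/2): E = 1, F = 0, G = 17.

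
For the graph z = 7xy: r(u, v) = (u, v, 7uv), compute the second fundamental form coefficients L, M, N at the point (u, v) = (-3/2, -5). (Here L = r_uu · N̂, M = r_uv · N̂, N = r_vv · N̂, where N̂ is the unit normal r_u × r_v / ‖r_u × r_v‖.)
L = 0;  M = 14*sqrt(5345)/5345;  N = 0

Compute the unit normal N̂(u, v) = (-7*v/sqrt(49*u^2 + 49*v^2 + 1), -7*u/sqrt(49*u^2 + 49*v^2 + 1), 1/sqrt(49*u^2 + 49*v^2 + 1)), and the second partials r_uu, r_uv, r_vv. Take dot products:
  L(u, v) = r_uu · N̂ = 0,
  M(u, v) = r_uv · N̂ = 7/sqrt(49*u^2 + 49*v^2 + 1),
  N(u, v) = r_vv · N̂ = 0.
Evaluating at (u, v) = (-3/2, -5):
  L = 0, M = 14*sqrt(5345)/5345, N = 0.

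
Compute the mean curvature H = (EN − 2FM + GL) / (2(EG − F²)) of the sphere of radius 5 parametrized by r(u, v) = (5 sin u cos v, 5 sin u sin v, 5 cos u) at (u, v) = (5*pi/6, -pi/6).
H = -1/5

With E = 25, F = 0, G = 25*sin(u)^2, L = -5*sin(u)/Abs(sin(u)), M = 0, N = -5*sin(u)^3/Abs(sin(u)), assemble
  H = (EN − 2FM + GL) / (2(EG − F²)) = -sin(u)/(5*Abs(sin(u))).
At (u, v) = (5*pi/6, -pi/6): H = -1/5.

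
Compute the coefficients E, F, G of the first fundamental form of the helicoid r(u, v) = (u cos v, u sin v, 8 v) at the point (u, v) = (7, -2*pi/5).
E = 1;  F = 0;  G = 113

Partials: r_u = (cos(v), sin(v), 0), r_v = (-u*sin(v), u*cos(v), 8). As functions of (u, v):
  E = r_u · r_u = 1,
  F = r_u · r_v = 0,
  G = r_v · r_v = u^2 + 64.
Evaluating at (u, v) = (7, -2*pi/5): E = 1, F = 0, G = 113.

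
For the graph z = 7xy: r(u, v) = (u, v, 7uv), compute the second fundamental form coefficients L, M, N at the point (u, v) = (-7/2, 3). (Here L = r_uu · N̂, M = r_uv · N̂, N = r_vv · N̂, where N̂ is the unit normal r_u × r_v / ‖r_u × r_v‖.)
L = 0;  M = 14*sqrt(4169)/4169;  N = 0

Compute the unit normal N̂(u, v) = (-7*v/sqrt(49*u^2 + 49*v^2 + 1), -7*u/sqrt(49*u^2 + 49*v^2 + 1), 1/sqrt(49*u^2 + 49*v^2 + 1)), and the second partials r_uu, r_uv, r_vv. Take dot products:
  L(u, v) = r_uu · N̂ = 0,
  M(u, v) = r_uv · N̂ = 7/sqrt(49*u^2 + 49*v^2 + 1),
  N(u, v) = r_vv · N̂ = 0.
Evaluating at (u, v) = (-7/2, 3):
  L = 0, M = 14*sqrt(4169)/4169, N = 0.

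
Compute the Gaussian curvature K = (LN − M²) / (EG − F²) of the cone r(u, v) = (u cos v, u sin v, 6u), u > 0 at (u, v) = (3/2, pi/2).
K = 0

Coefficients of the first fundamental form: E = 37, F = 0, G = u^2.
Coefficients of the second fundamental form: L = 0, M = 0, N = 6*sqrt(37)*u^2/(37*Abs(u)).
Assemble K = (LN − M²)/(EG − F²) = 0. At (u, v) = (3/2, pi/2): K = 0.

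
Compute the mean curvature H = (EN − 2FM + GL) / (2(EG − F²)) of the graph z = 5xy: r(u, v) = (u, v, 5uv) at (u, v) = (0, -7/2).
H = 0

With E = 25*v^2 + 1, F = 25*u*v, G = 25*u^2 + 1, L = 0, M = 5/sqrt(25*u^2 + 25*v^2 + 1), N = 0, assemble
  H = (EN − 2FM + GL) / (2(EG − F²)) = -125*u*v/(25*u^2 + 25*v^2 + 1)^(3/2).
At (u, v) = (0, -7/2): H = 0.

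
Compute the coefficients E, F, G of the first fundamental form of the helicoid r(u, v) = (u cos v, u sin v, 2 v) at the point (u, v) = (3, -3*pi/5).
E = 1;  F = 0;  G = 13

Partials: r_u = (cos(v), sin(v), 0), r_v = (-u*sin(v), u*cos(v), 2). As functions of (u, v):
  E = r_u · r_u = 1,
  F = r_u · r_v = 0,
  G = r_v · r_v = u^2 + 4.
Evaluating at (u, v) = (3, -3*pi/5): E = 1, F = 0, G = 13.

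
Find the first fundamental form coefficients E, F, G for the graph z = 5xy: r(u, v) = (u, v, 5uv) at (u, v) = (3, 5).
E = 626;  F = 375;  G = 226

Partials: r_u = (1, 0, 5*v), r_v = (0, 1, 5*u). As functions of (u, v):
  E = r_u · r_u = 25*v^2 + 1,
  F = r_u · r_v = 25*u*v,
  G = r_v · r_v = 25*u^2 + 1.
Evaluating at (u, v) = (3, 5): E = 626, F = 375, G = 226.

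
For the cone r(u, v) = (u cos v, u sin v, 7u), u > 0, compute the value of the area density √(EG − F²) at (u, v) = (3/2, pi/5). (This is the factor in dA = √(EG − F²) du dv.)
√(EG − F²)|_{(3/2, pi/5)} = 15*sqrt(2)/2

E = 50, F = 0, G = u^2, so EG − F² = 50*u^2. Taking the positive square root: √(EG − F²) = 5*sqrt(2)*Abs(u). At (u, v) = (3/2, pi/5): 15*sqrt(2)/2.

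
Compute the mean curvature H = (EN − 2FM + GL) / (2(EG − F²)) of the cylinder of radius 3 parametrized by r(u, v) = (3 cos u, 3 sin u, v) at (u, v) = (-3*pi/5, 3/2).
H = -1/6

With E = 9, F = 0, G = 1, L = -3, M = 0, N = 0, assemble
  H = (EN − 2FM + GL) / (2(EG − F²)) = -1/6.
At (u, v) = (-3*pi/5, 3/2): H = -1/6.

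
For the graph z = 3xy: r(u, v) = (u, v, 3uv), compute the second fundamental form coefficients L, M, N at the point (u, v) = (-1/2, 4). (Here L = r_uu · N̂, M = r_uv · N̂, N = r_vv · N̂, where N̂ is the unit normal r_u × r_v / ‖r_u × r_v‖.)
L = 0;  M = 6*sqrt(589)/589;  N = 0

Compute the unit normal N̂(u, v) = (-3*v/sqrt(9*u^2 + 9*v^2 + 1), -3*u/sqrt(9*u^2 + 9*v^2 + 1), 1/sqrt(9*u^2 + 9*v^2 + 1)), and the second partials r_uu, r_uv, r_vv. Take dot products:
  L(u, v) = r_uu · N̂ = 0,
  M(u, v) = r_uv · N̂ = 3/sqrt(9*u^2 + 9*v^2 + 1),
  N(u, v) = r_vv · N̂ = 0.
Evaluating at (u, v) = (-1/2, 4):
  L = 0, M = 6*sqrt(589)/589, N = 0.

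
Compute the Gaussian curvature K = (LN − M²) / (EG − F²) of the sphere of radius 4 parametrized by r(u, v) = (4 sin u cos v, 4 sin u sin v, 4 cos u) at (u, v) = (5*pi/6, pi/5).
K = 1/16

Coefficients of the first fundamental form: E = 16, F = 0, G = 16*sin(u)^2.
Coefficients of the second fundamental form: L = -4*sin(u)/Abs(sin(u)), M = 0, N = -4*sin(u)^3/Abs(sin(u)).
Assemble K = (LN − M²)/(EG − F²) = 1/16. At (u, v) = (5*pi/6, pi/5): K = 1/16.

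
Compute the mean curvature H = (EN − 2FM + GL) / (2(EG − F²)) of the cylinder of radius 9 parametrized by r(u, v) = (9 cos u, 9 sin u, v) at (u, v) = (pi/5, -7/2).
H = -1/18

With E = 81, F = 0, G = 1, L = -9, M = 0, N = 0, assemble
  H = (EN − 2FM + GL) / (2(EG − F²)) = -1/18.
At (u, v) = (pi/5, -7/2): H = -1/18.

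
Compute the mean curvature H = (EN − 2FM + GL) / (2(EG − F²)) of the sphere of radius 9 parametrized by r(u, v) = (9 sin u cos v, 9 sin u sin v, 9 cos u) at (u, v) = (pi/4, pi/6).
H = -1/9

With E = 81, F = 0, G = 81*sin(u)^2, L = -9*sin(u)/Abs(sin(u)), M = 0, N = -9*sin(u)^3/Abs(sin(u)), assemble
  H = (EN − 2FM + GL) / (2(EG − F²)) = -sin(u)/(9*Abs(sin(u))).
At (u, v) = (pi/4, pi/6): H = -1/9.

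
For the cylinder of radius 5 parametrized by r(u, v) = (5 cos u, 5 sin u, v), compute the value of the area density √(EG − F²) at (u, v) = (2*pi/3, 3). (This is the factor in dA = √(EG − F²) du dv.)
√(EG − F²)|_{(2*pi/3, 3)} = 5

E = 25, F = 0, G = 1, so EG − F² = 25. Taking the positive square root: √(EG − F²) = 5. At (u, v) = (2*pi/3, 3): 5.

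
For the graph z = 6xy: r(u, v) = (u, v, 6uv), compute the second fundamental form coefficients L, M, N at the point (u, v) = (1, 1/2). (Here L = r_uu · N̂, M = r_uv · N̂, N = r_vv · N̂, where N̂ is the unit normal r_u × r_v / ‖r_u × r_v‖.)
L = 0;  M = 3*sqrt(46)/23;  N = 0

Compute the unit normal N̂(u, v) = (-6*v/sqrt(36*u^2 + 36*v^2 + 1), -6*u/sqrt(36*u^2 + 36*v^2 + 1), 1/sqrt(36*u^2 + 36*v^2 + 1)), and the second partials r_uu, r_uv, r_vv. Take dot products:
  L(u, v) = r_uu · N̂ = 0,
  M(u, v) = r_uv · N̂ = 6/sqrt(36*u^2 + 36*v^2 + 1),
  N(u, v) = r_vv · N̂ = 0.
Evaluating at (u, v) = (1, 1/2):
  L = 0, M = 3*sqrt(46)/23, N = 0.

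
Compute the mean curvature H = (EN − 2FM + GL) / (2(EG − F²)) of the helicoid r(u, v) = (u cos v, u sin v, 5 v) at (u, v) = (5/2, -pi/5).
H = 0

With E = 1, F = 0, G = u^2 + 25, L = 0, M = -5/sqrt(u^2 + 25), N = 0, assemble
  H = (EN − 2FM + GL) / (2(EG − F²)) = 0.
At (u, v) = (5/2, -pi/5): H = 0.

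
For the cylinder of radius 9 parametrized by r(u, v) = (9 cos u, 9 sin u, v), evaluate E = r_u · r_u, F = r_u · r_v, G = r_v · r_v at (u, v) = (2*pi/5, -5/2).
E = 81;  F = 0;  G = 1

Partials: r_u = (-9*sin(u), 9*cos(u), 0), r_v = (0, 0, 1). As functions of (u, v):
  E = r_u · r_u = 81,
  F = r_u · r_v = 0,
  G = r_v · r_v = 1.
Evaluating at (u, v) = (2*pi/5, -5/2): E = 81, F = 0, G = 1.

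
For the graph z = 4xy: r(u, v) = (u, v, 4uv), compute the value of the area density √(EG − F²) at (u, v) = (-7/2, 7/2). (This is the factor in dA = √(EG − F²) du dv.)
√(EG − F²)|_{(-7/2, 7/2)} = sqrt(393)

E = 16*v^2 + 1, F = 16*u*v, G = 16*u^2 + 1, so EG − F² = 16*u^2 + 16*v^2 + 1. Taking the positive square root: √(EG − F²) = sqrt(16*u^2 + 16*v^2 + 1). At (u, v) = (-7/2, 7/2): sqrt(393).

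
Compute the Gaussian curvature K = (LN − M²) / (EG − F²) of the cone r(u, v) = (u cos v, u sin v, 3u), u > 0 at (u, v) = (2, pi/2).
K = 0

Coefficients of the first fundamental form: E = 10, F = 0, G = u^2.
Coefficients of the second fundamental form: L = 0, M = 0, N = 3*sqrt(10)*u^2/(10*Abs(u)).
Assemble K = (LN − M²)/(EG − F²) = 0. At (u, v) = (2, pi/2): K = 0.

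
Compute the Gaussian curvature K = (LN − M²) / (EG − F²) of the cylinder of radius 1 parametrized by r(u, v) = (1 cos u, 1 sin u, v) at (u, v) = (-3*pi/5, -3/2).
K = 0

Coefficients of the first fundamental form: E = 1, F = 0, G = 1.
Coefficients of the second fundamental form: L = -1, M = 0, N = 0.
Assemble K = (LN − M²)/(EG − F²) = 0. At (u, v) = (-3*pi/5, -3/2): K = 0.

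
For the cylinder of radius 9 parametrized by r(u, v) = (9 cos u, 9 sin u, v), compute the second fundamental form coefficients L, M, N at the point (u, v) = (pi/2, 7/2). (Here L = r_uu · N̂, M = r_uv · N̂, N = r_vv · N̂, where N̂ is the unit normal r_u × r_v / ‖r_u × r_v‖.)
L = -9;  M = 0;  N = 0

Compute the unit normal N̂(u, v) = (cos(u), sin(u), 0), and the second partials r_uu, r_uv, r_vv. Take dot products:
  L(u, v) = r_uu · N̂ = -9,
  M(u, v) = r_uv · N̂ = 0,
  N(u, v) = r_vv · N̂ = 0.
Evaluating at (u, v) = (pi/2, 7/2):
  L = -9, M = 0, N = 0.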